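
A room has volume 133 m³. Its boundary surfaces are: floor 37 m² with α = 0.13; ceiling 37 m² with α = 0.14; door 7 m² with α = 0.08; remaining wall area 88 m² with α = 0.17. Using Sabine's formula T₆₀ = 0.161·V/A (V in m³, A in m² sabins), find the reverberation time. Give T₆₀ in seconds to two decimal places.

0.84 s

Summing Sᵢαᵢ: 37·0.13 + 37·0.14 + 7·0.08 + 88·0.17 = 25.51 m².
T₆₀ = 0.161·V/A = 0.161·133/25.51 = 0.839 s.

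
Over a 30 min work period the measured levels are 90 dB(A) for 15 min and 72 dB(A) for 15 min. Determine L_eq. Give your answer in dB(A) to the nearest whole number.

Weight each interval's intensity by its duration and average over T = 30 min:
Σ tᵢ·10^(Lᵢ/10) = 15·10^(90/10) + 15·10^(72/10) = 1.524e+10.
L_eq = 10·log₁₀(1.524e+10/30) = 87.06 dB(A).

87 dB(A)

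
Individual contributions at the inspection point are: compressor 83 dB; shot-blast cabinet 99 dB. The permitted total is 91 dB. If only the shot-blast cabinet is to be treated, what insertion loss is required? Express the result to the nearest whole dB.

The untreated sources together contribute 10^(83/10) = 1.995e+08, i.e. 83.00 dB.
The limit corresponds to 10^(91/10) = 1.259e+09; subtracting the fixed part leaves 1.059e+09 for the shot-blast cabinet, i.e. 90.25 dB.
Required insertion loss = 99 − 90.25 = 8.75 dB.

9 dB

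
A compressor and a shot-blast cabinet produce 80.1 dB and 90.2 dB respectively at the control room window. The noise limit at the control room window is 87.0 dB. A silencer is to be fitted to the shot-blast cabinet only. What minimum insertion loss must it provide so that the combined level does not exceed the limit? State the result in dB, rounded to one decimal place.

The untreated sources together contribute 10^(80.1/10) = 1.023e+08, i.e. 80.10 dB.
The limit corresponds to 10^(87.0/10) = 5.012e+08; subtracting the fixed part leaves 3.989e+08 for the shot-blast cabinet, i.e. 86.01 dB.
Required insertion loss = 90.2 − 86.01 = 4.19 dB.

4.2 dB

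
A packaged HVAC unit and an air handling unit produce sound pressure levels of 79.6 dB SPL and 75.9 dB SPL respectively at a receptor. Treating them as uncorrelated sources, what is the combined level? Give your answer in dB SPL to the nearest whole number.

81 dB SPL

Incoherent sources combine by intensity addition: L_total = 10·log₁₀(Σ 10^(L_i/10)).
Σ 10^(L/10) = 10^(79.6/10) + 10^(75.9/10) = 1.301e+08.
L_total = 10·log₁₀(1.301e+08) = 81.14 dB SPL.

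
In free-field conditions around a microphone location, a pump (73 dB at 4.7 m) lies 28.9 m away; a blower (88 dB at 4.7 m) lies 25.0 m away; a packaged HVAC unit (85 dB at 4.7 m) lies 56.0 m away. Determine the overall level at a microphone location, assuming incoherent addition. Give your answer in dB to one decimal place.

First find each source's level at the receiver (point-source: −20·log₁₀(r/r_ref)), then combine on an intensity basis.
pump: 73 − 20·log₁₀(28.9/4.7) = 73 − 15.78 = 57.22 dB.
blower: 88 − 20·log₁₀(25.0/4.7) = 88 − 14.52 = 73.48 dB.
packaged HVAC unit: 85 − 20·log₁₀(56.0/4.7) = 85 − 21.52 = 63.48 dB.
Σ 10^(L/10) = 2.506e+07 → L_total = 10·log₁₀(2.506e+07) = 73.99 dB.

74.0 dB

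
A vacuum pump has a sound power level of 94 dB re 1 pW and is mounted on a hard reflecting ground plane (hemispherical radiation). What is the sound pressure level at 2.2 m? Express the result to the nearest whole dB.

79 dB

The power spreads over a hemisphere of area 2π·r², so L_p = L_w − 10·log₁₀(2π·r²).
2π·r² = 30.41 m², 10·log₁₀ of that is 14.830 dB.
L_p = 94 − 14.830 = 79.17 dB.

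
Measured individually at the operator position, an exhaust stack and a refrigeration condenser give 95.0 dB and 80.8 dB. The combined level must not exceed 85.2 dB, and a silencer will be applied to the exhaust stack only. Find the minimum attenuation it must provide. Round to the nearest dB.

12 dB

Fixed contribution from the other source: Σ 10^(L/10) = 10^(80.8/10) = 1.202e+08 (80.80 dB).
The limit corresponds to 10^(85.2/10) = 3.311e+08; subtracting the fixed part leaves 2.109e+08 for the exhaust stack, i.e. 83.24 dB.
Required insertion loss = 95.0 − 83.24 = 11.76 dB.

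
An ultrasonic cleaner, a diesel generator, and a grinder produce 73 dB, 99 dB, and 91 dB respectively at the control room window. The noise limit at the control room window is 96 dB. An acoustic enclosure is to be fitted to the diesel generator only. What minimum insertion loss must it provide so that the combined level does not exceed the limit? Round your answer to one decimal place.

The untreated sources together contribute 10^(73/10) + 10^(91/10) = 1.279e+09, i.e. 91.07 dB.
To meet 96 dB overall, the treated diesel generator may contribute at most 10^(96/10) − 1.279e+09 = 2.702e+09, i.e. 94.32 dB.
Required insertion loss = 99 − 94.32 = 4.68 dB.

4.7 dB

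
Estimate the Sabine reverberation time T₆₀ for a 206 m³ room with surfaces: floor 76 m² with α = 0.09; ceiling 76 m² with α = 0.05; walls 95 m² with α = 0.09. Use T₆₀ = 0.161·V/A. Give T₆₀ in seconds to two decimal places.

Total absorption A = 76·0.09 + 76·0.05 + 95·0.09 = 19.19 m² sabins.
T₆₀ = 0.161 × 206 / 19.19 = 1.728 s.

1.73 s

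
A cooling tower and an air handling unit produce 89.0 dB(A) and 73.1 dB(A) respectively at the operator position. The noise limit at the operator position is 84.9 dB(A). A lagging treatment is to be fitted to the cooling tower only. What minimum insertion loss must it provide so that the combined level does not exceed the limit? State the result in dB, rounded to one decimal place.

4.4 dB

The untreated sources together contribute 10^(73.1/10) = 2.042e+07, i.e. 73.10 dB(A).
To meet 84.9 dB(A) overall, the treated cooling tower may contribute at most 10^(84.9/10) − 2.042e+07 = 2.886e+08, i.e. 84.60 dB(A).
So the cooling tower must be reduced from 89.0 to 84.60 dB(A): IL = 4.40 dB.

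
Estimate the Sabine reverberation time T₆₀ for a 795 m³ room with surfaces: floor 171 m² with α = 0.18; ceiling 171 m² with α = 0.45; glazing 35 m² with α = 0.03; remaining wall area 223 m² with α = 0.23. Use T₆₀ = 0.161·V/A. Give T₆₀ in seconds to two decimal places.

0.80 s

A = Σ Sᵢαᵢ = 171·0.18 + 171·0.45 + 35·0.03 + 223·0.23 = 160.07 m².
T₆₀ = 0.161 × 795 / 160.07 = 0.800 s.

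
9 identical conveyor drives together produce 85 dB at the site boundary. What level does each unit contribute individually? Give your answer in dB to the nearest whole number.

9 equal contributions raise the level by 10·log₁₀ 9 = 9.542 dB, so each unit alone gives 85 − 9.542.

75 dB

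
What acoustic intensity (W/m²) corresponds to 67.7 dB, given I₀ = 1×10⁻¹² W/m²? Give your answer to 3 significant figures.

L = 10·log₁₀(I/I₀) ⇒ I = I₀·10^(L/10) = 10⁻¹² × 10^6.77.

5.89e-06 W/m²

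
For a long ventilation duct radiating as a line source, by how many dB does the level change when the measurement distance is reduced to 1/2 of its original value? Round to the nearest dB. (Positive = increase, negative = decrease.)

Line-source spreading: ΔL = −10·log₁₀(r₂/r₁).
ΔL = −10·log₁₀(0.5) = +3.01 dB.

+3 dB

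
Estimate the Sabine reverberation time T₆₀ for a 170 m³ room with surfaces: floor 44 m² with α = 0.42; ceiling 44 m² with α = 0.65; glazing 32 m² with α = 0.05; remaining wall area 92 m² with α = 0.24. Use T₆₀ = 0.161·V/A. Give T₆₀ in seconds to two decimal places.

0.39 s

Summing Sᵢαᵢ: 44·0.42 + 44·0.65 + 32·0.05 + 92·0.24 = 70.76 m².
T₆₀ = 0.161 × 170 / 70.76 = 0.387 s.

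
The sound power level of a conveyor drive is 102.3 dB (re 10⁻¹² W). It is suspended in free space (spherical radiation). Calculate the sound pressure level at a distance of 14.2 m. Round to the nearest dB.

68 dB

Free-field spherical radiation: L_p = L_w − 10·log₁₀(4π·r²), r = 14.2 m.
4π·r² = 2534 m², 10·log₁₀ of that is 34.038 dB.
L_p = 102.3 − 34.038 = 68.26 dB.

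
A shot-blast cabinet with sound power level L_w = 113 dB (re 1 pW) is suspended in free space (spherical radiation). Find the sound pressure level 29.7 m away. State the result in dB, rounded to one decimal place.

L_p = L_w − 10·log₁₀(4π·r²) with r = 29.7 m.
4π·r² = 1.108e+04 m², 10·log₁₀ of that is 40.447 dB.
L_p = 113 − 40.447 = 72.55 dB.

72.6 dB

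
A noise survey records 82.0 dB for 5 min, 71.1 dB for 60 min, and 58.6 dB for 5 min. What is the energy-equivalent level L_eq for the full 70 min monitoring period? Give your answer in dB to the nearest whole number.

74 dB

The energy average is taken in the linear domain: L_eq = 10·log₁₀[(Σ tᵢ·10^(Lᵢ/10))/T], T = 70 min.
Σ tᵢ·10^(Lᵢ/10) = 5·10^(82.0/10) + 60·10^(71.1/10) + 5·10^(58.6/10) = 1.569e+09.
L_eq = 10·log₁₀(1.569e+09/70) = 73.51 dB.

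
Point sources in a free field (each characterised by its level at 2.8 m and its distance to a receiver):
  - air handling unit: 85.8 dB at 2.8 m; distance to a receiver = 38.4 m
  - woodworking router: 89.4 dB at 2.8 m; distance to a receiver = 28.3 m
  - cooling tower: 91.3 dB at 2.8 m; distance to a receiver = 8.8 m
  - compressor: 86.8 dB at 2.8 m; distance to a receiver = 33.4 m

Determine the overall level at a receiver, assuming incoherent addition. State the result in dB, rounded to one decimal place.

81.8 dB

Propagate each source to the receiver with L = L_ref − 20·log₁₀(r/r_ref), then add intensities.
air handling unit: 85.8 − 20·log₁₀(38.4/2.8) = 85.8 − 22.74 = 63.06 dB.
woodworking router: 89.4 − 20·log₁₀(28.3/2.8) = 89.4 − 20.09 = 69.31 dB.
cooling tower: 91.3 − 20·log₁₀(8.8/2.8) = 91.3 − 9.95 = 81.35 dB.
compressor: 86.8 − 20·log₁₀(33.4/2.8) = 86.8 − 21.53 = 65.27 dB.
Σ 10^(L/10) = 1.505e+08 → L_total = 10·log₁₀(1.505e+08) = 81.77 dB.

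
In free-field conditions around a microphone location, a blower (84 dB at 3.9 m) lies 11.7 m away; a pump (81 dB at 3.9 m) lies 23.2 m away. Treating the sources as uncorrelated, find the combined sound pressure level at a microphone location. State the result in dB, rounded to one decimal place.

Propagate each source to the receiver with L = L_ref − 20·log₁₀(r/r_ref), then add intensities.
blower: 84 − 20·log₁₀(11.7/3.9) = 84 − 9.54 = 74.46 dB.
pump: 81 − 20·log₁₀(23.2/3.9) = 81 − 15.49 = 65.51 dB.
Σ 10^(L/10) = 3.147e+07 → L_total = 10·log₁₀(3.147e+07) = 74.98 dB.

75.0 dB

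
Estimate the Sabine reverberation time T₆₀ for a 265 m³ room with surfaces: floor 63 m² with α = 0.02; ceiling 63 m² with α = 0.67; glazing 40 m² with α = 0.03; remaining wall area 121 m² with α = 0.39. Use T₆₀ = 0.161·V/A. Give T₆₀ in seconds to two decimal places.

Summing Sᵢαᵢ: 63·0.02 + 63·0.67 + 40·0.03 + 121·0.39 = 91.86 m².
T₆₀ = 0.161·V/A = 0.161·265/91.86 = 0.464 s.

0.46 s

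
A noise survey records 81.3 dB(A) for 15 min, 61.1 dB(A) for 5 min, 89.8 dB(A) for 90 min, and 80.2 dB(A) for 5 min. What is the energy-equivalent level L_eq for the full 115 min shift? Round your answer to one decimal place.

88.9 dB(A)

Weight each interval's intensity by its duration and average over T = 115 min:
Σ tᵢ·10^(Lᵢ/10) = 15·10^(81.3/10) + 5·10^(61.1/10) + 90·10^(89.8/10) + 5·10^(80.2/10) = 8.850e+10.
L_eq = 10·log₁₀(8.850e+10/115) = 88.86 dB(A).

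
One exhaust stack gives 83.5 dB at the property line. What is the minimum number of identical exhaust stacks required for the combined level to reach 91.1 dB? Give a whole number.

6

Need L₁ + 10·log₁₀ N ≥ 91.1, i.e. log₁₀ N ≥ 0.76.
N ≥ 10^(7.6/10) = 5.754, so N = 6.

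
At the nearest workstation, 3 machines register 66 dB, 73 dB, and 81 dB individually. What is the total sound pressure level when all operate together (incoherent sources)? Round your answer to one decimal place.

81.8 dB

Incoherent sources combine by intensity addition: L_total = 10·log₁₀(Σ 10^(L_i/10)).
Σ 10^(L/10) = 10^(66/10) + 10^(73/10) + 10^(81/10) = 1.498e+08.
L_total = 10·log₁₀(1.498e+08) = 81.76 dB.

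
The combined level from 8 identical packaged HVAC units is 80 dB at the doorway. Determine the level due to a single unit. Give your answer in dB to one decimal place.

71.0 dB

8 equal contributions raise the level by 10·log₁₀ 8 = 9.031 dB, so each unit alone gives 80 − 9.031.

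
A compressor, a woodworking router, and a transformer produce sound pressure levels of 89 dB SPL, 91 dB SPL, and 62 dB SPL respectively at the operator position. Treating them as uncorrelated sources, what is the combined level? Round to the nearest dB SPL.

Incoherent sources combine by intensity addition: L_total = 10·log₁₀(Σ 10^(L_i/10)).
Σ 10^(L/10) = 10^(89/10) + 10^(91/10) + 10^(62/10) = 2.055e+09.
L_total = 10·log₁₀(2.055e+09) = 93.13 dB SPL.

93 dB SPL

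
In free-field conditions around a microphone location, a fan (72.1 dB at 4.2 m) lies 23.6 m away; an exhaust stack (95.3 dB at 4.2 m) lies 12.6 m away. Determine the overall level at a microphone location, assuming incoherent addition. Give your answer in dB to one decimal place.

First find each source's level at the receiver (point-source: −20·log₁₀(r/r_ref)), then combine on an intensity basis.
fan: 72.1 − 20·log₁₀(23.6/4.2) = 72.1 − 14.99 = 57.11 dB.
exhaust stack: 95.3 − 20·log₁₀(12.6/4.2) = 95.3 − 9.54 = 85.76 dB.
Σ 10^(L/10) = 3.770e+08 → L_total = 10·log₁₀(3.770e+08) = 85.76 dB.

85.8 dB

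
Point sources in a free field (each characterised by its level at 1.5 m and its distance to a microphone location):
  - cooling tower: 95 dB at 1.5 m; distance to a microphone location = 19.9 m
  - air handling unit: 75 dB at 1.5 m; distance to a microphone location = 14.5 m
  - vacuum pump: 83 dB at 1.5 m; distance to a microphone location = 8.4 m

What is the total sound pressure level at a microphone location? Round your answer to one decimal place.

Apply inverse-square spreading to bring every level to the receiver, then sum 10^(L/10).
cooling tower: 95 − 20·log₁₀(19.9/1.5) = 95 − 22.46 = 72.54 dB.
air handling unit: 75 − 20·log₁₀(14.5/1.5) = 75 − 19.71 = 55.29 dB.
vacuum pump: 83 − 20·log₁₀(8.4/1.5) = 83 − 14.96 = 68.04 dB.
Σ 10^(L/10) = 2.467e+07 → L_total = 10·log₁₀(2.467e+07) = 73.92 dB.

73.9 dB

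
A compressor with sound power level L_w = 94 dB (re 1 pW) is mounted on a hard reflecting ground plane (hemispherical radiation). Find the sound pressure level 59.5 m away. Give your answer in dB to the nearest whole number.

51 dB

Free-field hemispherical radiation: L_p = L_w − 10·log₁₀(2π·r²), r = 59.5 m.
2π·r² = 2.224e+04 m², 10·log₁₀ of that is 43.472 dB.
L_p = 94 − 43.472 = 50.53 dB.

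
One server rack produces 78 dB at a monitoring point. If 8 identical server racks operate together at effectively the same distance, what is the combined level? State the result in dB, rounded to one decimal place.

With 8 equal, uncorrelated contributions the intensity is 8× that of one unit, giving a rise of 10·log₁₀ 8.
L_total = 78 + 10·log₁₀(8) = 78 + 9.031 = 87.03 dB.

87.0 dB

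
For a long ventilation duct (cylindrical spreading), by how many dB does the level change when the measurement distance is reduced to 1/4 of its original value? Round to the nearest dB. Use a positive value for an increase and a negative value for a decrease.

+6 dB

A line source loses 3 dB per doubling of distance; generally ΔL = −10·log₁₀(r₂/r₁).
ΔL = −10·log₁₀(0.25) = +6.02 dB.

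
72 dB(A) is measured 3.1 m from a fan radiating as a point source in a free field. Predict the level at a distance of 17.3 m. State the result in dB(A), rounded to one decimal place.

For a point source, L₂ = L₁ − 20·log₁₀(r₂/r₁).
L₂ = 72 − 20·log₁₀(17.3/3.1) = 72 − 14.934 = 57.07 dB(A).

57.1 dB(A)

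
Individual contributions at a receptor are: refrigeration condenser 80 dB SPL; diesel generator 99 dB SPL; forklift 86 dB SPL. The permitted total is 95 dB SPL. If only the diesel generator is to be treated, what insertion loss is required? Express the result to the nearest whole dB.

5 dB

The untreated sources together contribute 10^(80/10) + 10^(86/10) = 4.981e+08, i.e. 86.97 dB SPL.
To meet 95 dB SPL overall, the treated diesel generator may contribute at most 10^(95/10) − 4.981e+08 = 2.664e+09, i.e. 94.26 dB SPL.
So the diesel generator must be reduced from 99 to 94.26 dB SPL: IL = 4.74 dB.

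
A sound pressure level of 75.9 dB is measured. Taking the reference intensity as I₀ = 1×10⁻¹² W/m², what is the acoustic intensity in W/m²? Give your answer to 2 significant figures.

3.9e-05 W/m²

I = I₀·10^(L/10) = 10⁻¹² × 10^(75.9/10) = 10^(-4.410).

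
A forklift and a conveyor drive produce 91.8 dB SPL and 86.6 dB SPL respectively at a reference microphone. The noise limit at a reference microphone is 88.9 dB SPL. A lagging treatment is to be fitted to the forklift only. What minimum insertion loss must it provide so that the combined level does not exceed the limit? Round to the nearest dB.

Fixed contribution from the other source: Σ 10^(L/10) = 10^(86.6/10) = 4.571e+08 (86.60 dB SPL).
To meet 88.9 dB SPL overall, the treated forklift may contribute at most 10^(88.9/10) − 4.571e+08 = 3.192e+08, i.e. 85.04 dB SPL.
Required insertion loss = 91.8 − 85.04 = 6.76 dB.

7 dB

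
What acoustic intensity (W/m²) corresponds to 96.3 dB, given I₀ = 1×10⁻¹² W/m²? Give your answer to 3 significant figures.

I/I₀ = 10^(96.3/10) = 4.266e+09, so I = 4.266e+09 × 10⁻¹² W/m².

0.00427 W/m²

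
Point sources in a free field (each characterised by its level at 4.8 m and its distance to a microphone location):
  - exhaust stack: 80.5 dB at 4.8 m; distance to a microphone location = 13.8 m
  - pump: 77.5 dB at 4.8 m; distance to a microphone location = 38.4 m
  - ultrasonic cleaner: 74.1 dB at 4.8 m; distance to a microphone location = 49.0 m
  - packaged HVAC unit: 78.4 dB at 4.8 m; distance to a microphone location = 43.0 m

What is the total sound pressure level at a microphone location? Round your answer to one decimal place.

71.9 dB

Apply inverse-square spreading to bring every level to the receiver, then sum 10^(L/10).
exhaust stack: 80.5 − 20·log₁₀(13.8/4.8) = 80.5 − 9.17 = 71.33 dB.
pump: 77.5 − 20·log₁₀(38.4/4.8) = 77.5 − 18.06 = 59.44 dB.
ultrasonic cleaner: 74.1 − 20·log₁₀(49.0/4.8) = 74.1 − 20.18 = 53.92 dB.
packaged HVAC unit: 78.4 − 20·log₁₀(43.0/4.8) = 78.4 − 19.04 = 59.36 dB.
Σ 10^(L/10) = 1.556e+07 → L_total = 10·log₁₀(1.556e+07) = 71.92 dB.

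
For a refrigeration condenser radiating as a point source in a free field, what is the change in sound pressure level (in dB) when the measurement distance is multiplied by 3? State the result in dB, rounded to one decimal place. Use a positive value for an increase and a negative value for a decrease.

-9.5 dB

A point source loses 6 dB per doubling of distance; generally ΔL = −20·log₁₀(r₂/r₁).
ΔL = −20·log₁₀(3) = -9.54 dB.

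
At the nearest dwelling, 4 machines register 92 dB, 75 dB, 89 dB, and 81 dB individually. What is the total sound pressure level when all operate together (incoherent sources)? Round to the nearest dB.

94 dB

For uncorrelated sources the intensities add, so convert each level to linear form, sum, and take 10·log₁₀ of the total.
Σ 10^(L/10) = 10^(92/10) + 10^(75/10) + 10^(89/10) + 10^(81/10) = 2.537e+09.
L_total = 10·log₁₀(2.537e+09) = 94.04 dB.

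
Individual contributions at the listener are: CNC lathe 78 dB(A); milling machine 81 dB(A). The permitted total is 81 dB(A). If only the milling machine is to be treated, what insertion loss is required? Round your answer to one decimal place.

3.0 dB

The untreated sources together contribute 10^(78/10) = 6.310e+07, i.e. 78.00 dB(A).
The limit corresponds to 10^(81/10) = 1.259e+08; subtracting the fixed part leaves 6.280e+07 for the milling machine, i.e. 77.98 dB(A).
Required insertion loss = 81 − 77.98 = 3.02 dB.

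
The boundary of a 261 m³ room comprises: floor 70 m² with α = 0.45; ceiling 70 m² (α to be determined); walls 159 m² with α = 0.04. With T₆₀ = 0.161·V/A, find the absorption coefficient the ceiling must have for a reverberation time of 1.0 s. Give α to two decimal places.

Required total absorption A = 0.161·261/1.0 = 42.02 m².
Absorption from the other surfaces = 70·0.45 + 159·0.04 = 37.86 m², so the ceiling must supply 4.16 m² over 70 m².
α = 4.16/70 = 0.059.

0.06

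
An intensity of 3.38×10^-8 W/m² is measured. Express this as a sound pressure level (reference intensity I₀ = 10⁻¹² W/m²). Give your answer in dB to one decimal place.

L = 10·log₁₀(I/I₀) = 10·log₁₀(3.38×10^-8/10⁻¹²) = 10·log₁₀(3.38×10^4).
L = 10·(0.5289 + 4) = 45.29 dB.

45.3 dB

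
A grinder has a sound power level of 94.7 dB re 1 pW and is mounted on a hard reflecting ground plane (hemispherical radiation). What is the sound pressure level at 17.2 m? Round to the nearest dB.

Free-field hemispherical radiation: L_p = L_w − 10·log₁₀(2π·r²), r = 17.2 m.
2π·r² = 1859 m², 10·log₁₀ of that is 32.692 dB.
L_p = 94.7 − 32.692 = 62.01 dB.

62 dB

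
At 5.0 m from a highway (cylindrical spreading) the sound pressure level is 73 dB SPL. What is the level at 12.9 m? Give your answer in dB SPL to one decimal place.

68.9 dB SPL

Line-source attenuation: ΔL = 10·log₁₀(r₂/r₁) = 10·log₁₀(12.9/5.0) = 4.116 dB.
L₂ = 73 − 10·log₁₀(12.9/5.0) = 73 − 4.116 = 68.88 dB SPL.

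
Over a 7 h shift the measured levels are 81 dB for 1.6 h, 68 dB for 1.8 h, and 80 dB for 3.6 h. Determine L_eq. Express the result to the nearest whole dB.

79 dB

L_eq = 10·log₁₀[(1/T)·Σ tᵢ·10^(Lᵢ/10)] with T = 7 h.
Σ tᵢ·10^(Lᵢ/10) = 1.6·10^(81/10) + 1.8·10^(68/10) + 3.6·10^(80/10) = 5.728e+08.
L_eq = 10·log₁₀(5.728e+08/7) = 79.13 dB.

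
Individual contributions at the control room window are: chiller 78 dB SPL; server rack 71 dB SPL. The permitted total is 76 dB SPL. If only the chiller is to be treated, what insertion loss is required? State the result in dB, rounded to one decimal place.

The untreated sources together contribute 10^(71/10) = 1.259e+07, i.e. 71.00 dB SPL.
To meet 76 dB SPL overall, the treated chiller may contribute at most 10^(76/10) − 1.259e+07 = 2.722e+07, i.e. 74.35 dB SPL.
Required insertion loss = 78 − 74.35 = 3.65 dB.

3.7 dB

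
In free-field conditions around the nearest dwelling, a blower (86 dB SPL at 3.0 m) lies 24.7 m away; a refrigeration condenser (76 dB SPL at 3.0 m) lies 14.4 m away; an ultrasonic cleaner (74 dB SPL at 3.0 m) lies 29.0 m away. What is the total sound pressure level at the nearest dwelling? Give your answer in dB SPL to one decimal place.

69.0 dB SPL

Propagate each source to the receiver with L = L_ref − 20·log₁₀(r/r_ref), then add intensities.
blower: 86 − 20·log₁₀(24.7/3.0) = 86 − 18.31 = 67.69 dB SPL.
refrigeration condenser: 76 − 20·log₁₀(14.4/3.0) = 76 − 13.62 = 62.38 dB SPL.
ultrasonic cleaner: 74 − 20·log₁₀(29.0/3.0) = 74 − 19.71 = 54.29 dB SPL.
Σ 10^(L/10) = 7.870e+06 → L_total = 10·log₁₀(7.870e+06) = 68.96 dB SPL.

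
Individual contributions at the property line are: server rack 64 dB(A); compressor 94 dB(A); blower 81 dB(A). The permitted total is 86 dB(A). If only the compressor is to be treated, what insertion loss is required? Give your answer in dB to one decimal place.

Everything except the compressor sums to 10^(64/10) + 10^(81/10) = 1.284e+08 in linear terms, 81.09 dB(A).
To meet 86 dB(A) overall, the treated compressor may contribute at most 10^(86/10) − 1.284e+08 = 2.697e+08, i.e. 84.31 dB(A).
So the compressor must be reduced from 94 to 84.31 dB(A): IL = 9.69 dB.

9.7 dB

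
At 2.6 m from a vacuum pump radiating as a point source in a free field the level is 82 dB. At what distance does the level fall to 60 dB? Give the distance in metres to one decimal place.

Point-source spreading drops the level by 20·log₁₀(r₂/r₁); inverting, r₂/r₁ = 10^(ΔL/20).
r₂ = 2.6·10^((82−60)/20) = 2.6·10^(22.0/20) = 32.73 m.

32.7 m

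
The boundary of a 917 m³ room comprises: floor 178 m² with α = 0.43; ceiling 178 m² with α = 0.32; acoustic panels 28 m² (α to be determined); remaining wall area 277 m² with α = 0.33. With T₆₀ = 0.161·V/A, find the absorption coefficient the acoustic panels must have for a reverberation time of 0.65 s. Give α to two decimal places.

Required total absorption A = 0.161·917/0.65 = 227.13 m².
Absorption from the other surfaces = 178·0.43 + 178·0.32 + 277·0.33 = 224.91 m², so the acoustic panels must supply 2.22 m² over 28 m².
α = 2.22/28 = 0.079.

0.08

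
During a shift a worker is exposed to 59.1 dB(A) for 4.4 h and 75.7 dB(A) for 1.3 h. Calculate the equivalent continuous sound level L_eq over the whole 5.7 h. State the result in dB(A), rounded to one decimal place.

The energy average is taken in the linear domain: L_eq = 10·log₁₀[(Σ tᵢ·10^(Lᵢ/10))/T], T = 5.7 h.
Σ tᵢ·10^(Lᵢ/10) = 4.4·10^(59.1/10) + 1.3·10^(75.7/10) = 5.188e+07.
L_eq = 10·log₁₀(5.188e+07/5.7) = 69.59 dB(A).

69.6 dB(A)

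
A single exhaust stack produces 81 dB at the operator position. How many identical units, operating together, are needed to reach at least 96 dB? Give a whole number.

The shortfall is 96 − 81 = 15.0 dB, and N units add 10·log₁₀ N, so need 10·log₁₀ N ≥ 15.0.
N ≥ 10^(15.0/10) = 31.623, so N = 32.

32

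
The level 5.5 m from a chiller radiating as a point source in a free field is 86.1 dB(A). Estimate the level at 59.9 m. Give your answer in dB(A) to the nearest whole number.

Point-source attenuation: ΔL = 20·log₁₀(r₂/r₁) = 20·log₁₀(59.9/5.5) = 20.741 dB.
L₂ = 86.1 − 20·log₁₀(59.9/5.5) = 86.1 − 20.741 = 65.36 dB(A).

65 dB(A)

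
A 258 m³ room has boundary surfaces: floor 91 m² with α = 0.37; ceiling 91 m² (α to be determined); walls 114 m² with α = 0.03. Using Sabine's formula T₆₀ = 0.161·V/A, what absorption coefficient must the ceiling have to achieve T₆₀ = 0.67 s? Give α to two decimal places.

0.27

A = 0.161·V/T₆₀ = 0.161·258/0.67 = 62.00 m² sabins.
Absorption from the other surfaces = 91·0.37 + 114·0.03 = 37.09 m², so the ceiling must supply 24.91 m² over 91 m².
α = 24.91/91 = 0.274.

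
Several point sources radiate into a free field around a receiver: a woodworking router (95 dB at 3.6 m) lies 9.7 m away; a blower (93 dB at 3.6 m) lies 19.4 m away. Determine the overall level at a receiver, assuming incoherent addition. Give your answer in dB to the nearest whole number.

Propagate each source to the receiver with L = L_ref − 20·log₁₀(r/r_ref), then add intensities.
woodworking router: 95 − 20·log₁₀(9.7/3.6) = 95 − 8.61 = 86.39 dB.
blower: 93 − 20·log₁₀(19.4/3.6) = 93 − 14.63 = 78.37 dB.
Σ 10^(L/10) = 5.043e+08 → L_total = 10·log₁₀(5.043e+08) = 87.03 dB.

87 dB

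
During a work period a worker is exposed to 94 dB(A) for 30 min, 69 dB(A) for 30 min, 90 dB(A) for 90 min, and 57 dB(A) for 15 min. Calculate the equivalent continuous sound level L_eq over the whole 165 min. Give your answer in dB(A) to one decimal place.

Weight each interval's intensity by its duration and average over T = 165 min:
Σ tᵢ·10^(Lᵢ/10) = 30·10^(94/10) + 30·10^(69/10) + 90·10^(90/10) + 15·10^(57/10) = 1.656e+11.
L_eq = 10·log₁₀(1.656e+11/165) = 90.02 dB(A).

90.0 dB(A)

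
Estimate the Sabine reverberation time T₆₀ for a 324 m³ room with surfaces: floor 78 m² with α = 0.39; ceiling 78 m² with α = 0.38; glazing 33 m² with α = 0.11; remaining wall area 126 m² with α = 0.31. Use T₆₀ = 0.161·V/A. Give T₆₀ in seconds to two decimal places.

0.51 s

Summing Sᵢαᵢ: 78·0.39 + 78·0.38 + 33·0.11 + 126·0.31 = 102.75 m².
T₆₀ = 0.161 × 324 / 102.75 = 0.508 s.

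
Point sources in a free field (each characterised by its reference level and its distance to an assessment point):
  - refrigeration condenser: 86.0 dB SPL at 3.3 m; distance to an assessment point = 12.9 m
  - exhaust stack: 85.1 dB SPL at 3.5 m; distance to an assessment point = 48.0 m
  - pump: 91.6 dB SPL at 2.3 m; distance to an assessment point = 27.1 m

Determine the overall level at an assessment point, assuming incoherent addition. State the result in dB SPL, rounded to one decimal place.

75.8 dB SPL

First find each source's level at the receiver (point-source: −20·log₁₀(r/r_ref)), then combine on an intensity basis.
refrigeration condenser: 86.0 − 20·log₁₀(12.9/3.3) = 86.0 − 11.84 = 74.16 dB SPL.
exhaust stack: 85.1 − 20·log₁₀(48.0/3.5) = 85.1 − 22.74 = 62.36 dB SPL.
pump: 91.6 − 20·log₁₀(27.1/2.3) = 91.6 − 21.42 = 70.18 dB SPL.
Σ 10^(L/10) = 3.818e+07 → L_total = 10·log₁₀(3.818e+07) = 75.82 dB SPL.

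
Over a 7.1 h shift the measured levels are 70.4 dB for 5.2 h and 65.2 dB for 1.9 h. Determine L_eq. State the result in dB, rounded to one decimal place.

Weight each interval's intensity by its duration and average over T = 7.1 h:
Σ tᵢ·10^(Lᵢ/10) = 5.2·10^(70.4/10) + 1.9·10^(65.2/10) = 6.331e+07.
L_eq = 10·log₁₀(6.331e+07/7.1) = 69.50 dB.

69.5 dB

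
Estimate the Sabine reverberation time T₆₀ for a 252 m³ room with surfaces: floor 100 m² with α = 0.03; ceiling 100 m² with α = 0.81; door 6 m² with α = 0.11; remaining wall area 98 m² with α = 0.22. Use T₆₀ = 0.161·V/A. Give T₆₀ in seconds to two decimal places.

0.38 s

Summing Sᵢαᵢ: 100·0.03 + 100·0.81 + 6·0.11 + 98·0.22 = 106.22 m².
T₆₀ = 0.161·V/A = 0.161·252/106.22 = 0.382 s.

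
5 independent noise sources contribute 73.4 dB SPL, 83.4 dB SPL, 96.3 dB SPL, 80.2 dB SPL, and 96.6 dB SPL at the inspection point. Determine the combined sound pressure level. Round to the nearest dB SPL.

Incoherent sources combine by intensity addition: L_total = 10·log₁₀(Σ 10^(L_i/10)).
Σ 10^(L/10) = 10^(73.4/10) + 10^(83.4/10) + 10^(96.3/10) + 10^(80.2/10) + 10^(96.6/10) = 9.182e+09.
L_total = 10·log₁₀(9.182e+09) = 99.63 dB SPL.

100 dB SPL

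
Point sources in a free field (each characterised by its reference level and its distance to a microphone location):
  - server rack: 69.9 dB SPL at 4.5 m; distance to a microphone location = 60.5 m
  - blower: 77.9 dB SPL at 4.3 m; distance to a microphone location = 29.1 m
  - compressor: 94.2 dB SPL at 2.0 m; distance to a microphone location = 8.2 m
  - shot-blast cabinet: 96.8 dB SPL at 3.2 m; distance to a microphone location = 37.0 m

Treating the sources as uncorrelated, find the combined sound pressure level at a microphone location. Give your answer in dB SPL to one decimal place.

82.9 dB SPL

Propagate each source to the receiver with L = L_ref − 20·log₁₀(r/r_ref), then add intensities.
server rack: 69.9 − 20·log₁₀(60.5/4.5) = 69.9 − 22.57 = 47.33 dB SPL.
blower: 77.9 − 20·log₁₀(29.1/4.3) = 77.9 − 16.61 = 61.29 dB SPL.
compressor: 94.2 − 20·log₁₀(8.2/2.0) = 94.2 − 12.26 = 81.94 dB SPL.
shot-blast cabinet: 96.8 − 20·log₁₀(37.0/3.2) = 96.8 − 21.26 = 75.54 dB SPL.
Σ 10^(L/10) = 1.937e+08 → L_total = 10·log₁₀(1.937e+08) = 82.87 dB SPL.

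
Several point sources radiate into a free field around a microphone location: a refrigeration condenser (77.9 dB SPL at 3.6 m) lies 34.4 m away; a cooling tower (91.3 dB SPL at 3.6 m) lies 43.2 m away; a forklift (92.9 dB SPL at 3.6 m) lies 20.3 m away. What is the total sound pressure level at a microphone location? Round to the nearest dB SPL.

Propagate each source to the receiver with L = L_ref − 20·log₁₀(r/r_ref), then add intensities.
refrigeration condenser: 77.9 − 20·log₁₀(34.4/3.6) = 77.9 − 19.61 = 58.29 dB SPL.
cooling tower: 91.3 − 20·log₁₀(43.2/3.6) = 91.3 − 21.58 = 69.72 dB SPL.
forklift: 92.9 − 20·log₁₀(20.3/3.6) = 92.9 − 15.02 = 77.88 dB SPL.
Σ 10^(L/10) = 7.136e+07 → L_total = 10·log₁₀(7.136e+07) = 78.53 dB SPL.

79 dB SPL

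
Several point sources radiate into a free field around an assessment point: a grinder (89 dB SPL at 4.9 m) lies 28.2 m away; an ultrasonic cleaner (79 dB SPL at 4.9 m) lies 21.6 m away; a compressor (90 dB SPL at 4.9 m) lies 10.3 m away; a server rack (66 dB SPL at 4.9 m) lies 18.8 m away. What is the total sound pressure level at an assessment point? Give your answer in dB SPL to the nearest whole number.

First find each source's level at the receiver (point-source: −20·log₁₀(r/r_ref)), then combine on an intensity basis.
grinder: 89 − 20·log₁₀(28.2/4.9) = 89 − 15.20 = 73.80 dB SPL.
ultrasonic cleaner: 79 − 20·log₁₀(21.6/4.9) = 79 − 12.89 = 66.11 dB SPL.
compressor: 90 − 20·log₁₀(10.3/4.9) = 90 − 6.45 = 83.55 dB SPL.
server rack: 66 − 20·log₁₀(18.8/4.9) = 66 − 11.68 = 54.32 dB SPL.
Σ 10^(L/10) = 2.547e+08 → L_total = 10·log₁₀(2.547e+08) = 84.06 dB SPL.

84 dB SPL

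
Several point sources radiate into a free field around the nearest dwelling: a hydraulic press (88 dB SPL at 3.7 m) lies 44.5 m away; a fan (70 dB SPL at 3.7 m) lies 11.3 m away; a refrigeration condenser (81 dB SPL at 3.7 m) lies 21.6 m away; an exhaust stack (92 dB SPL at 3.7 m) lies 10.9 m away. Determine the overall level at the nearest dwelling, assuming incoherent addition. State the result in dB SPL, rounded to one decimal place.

Apply inverse-square spreading to bring every level to the receiver, then sum 10^(L/10).
hydraulic press: 88 − 20·log₁₀(44.5/3.7) = 88 − 21.60 = 66.40 dB SPL.
fan: 70 − 20·log₁₀(11.3/3.7) = 70 − 9.70 = 60.30 dB SPL.
refrigeration condenser: 81 − 20·log₁₀(21.6/3.7) = 81 − 15.33 = 65.67 dB SPL.
exhaust stack: 92 − 20·log₁₀(10.9/3.7) = 92 − 9.38 = 82.62 dB SPL.
Σ 10^(L/10) = 1.917e+08 → L_total = 10·log₁₀(1.917e+08) = 82.83 dB SPL.

82.8 dB SPL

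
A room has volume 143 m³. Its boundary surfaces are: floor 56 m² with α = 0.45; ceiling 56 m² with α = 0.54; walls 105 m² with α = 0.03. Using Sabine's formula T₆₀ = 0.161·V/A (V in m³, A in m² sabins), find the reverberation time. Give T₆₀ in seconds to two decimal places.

Summing Sᵢαᵢ: 56·0.45 + 56·0.54 + 105·0.03 = 58.59 m².
T₆₀ = 0.161·V/A = 0.161·143/58.59 = 0.393 s.

0.39 s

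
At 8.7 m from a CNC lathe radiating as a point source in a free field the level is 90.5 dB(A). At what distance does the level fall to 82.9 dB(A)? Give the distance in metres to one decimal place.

20.9 m

The 7.6 dB drop corresponds to a distance ratio of 10^(7.6/20) for a point source.
r₂ = 8.7·10^((90.5−82.9)/20) = 8.7·10^(7.6/20) = 20.87 m.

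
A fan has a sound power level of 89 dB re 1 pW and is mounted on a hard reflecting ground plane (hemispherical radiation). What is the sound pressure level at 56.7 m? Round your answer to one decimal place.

Free-field hemispherical radiation: L_p = L_w − 10·log₁₀(2π·r²), r = 56.7 m.
2π·r² = 2.02e+04 m², 10·log₁₀ of that is 43.053 dB.
L_p = 89 − 43.053 = 45.95 dB.

45.9 dB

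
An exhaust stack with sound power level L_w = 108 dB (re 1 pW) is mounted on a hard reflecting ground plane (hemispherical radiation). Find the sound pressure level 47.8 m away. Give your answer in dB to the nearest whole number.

66 dB

Free-field hemispherical radiation: L_p = L_w − 10·log₁₀(2π·r²), r = 47.8 m.
2π·r² = 1.436e+04 m², 10·log₁₀ of that is 41.570 dB.
L_p = 108 − 41.570 = 66.43 dB.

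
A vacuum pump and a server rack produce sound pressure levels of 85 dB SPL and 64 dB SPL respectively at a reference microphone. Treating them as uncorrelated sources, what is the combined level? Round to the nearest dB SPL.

Incoherent sources combine by intensity addition: L_total = 10·log₁₀(Σ 10^(L_i/10)).
Σ 10^(L/10) = 10^(85/10) + 10^(64/10) = 3.187e+08.
L_total = 10·log₁₀(3.187e+08) = 85.03 dB SPL.

85 dB SPL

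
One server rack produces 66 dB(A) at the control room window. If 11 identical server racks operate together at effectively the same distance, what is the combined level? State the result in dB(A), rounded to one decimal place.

L_total = L₁ + 10·log₁₀ N for N identical incoherent sources.
L_total = 66 + 10·log₁₀(11) = 66 + 10.414 = 76.41 dB(A).

76.4 dB(A)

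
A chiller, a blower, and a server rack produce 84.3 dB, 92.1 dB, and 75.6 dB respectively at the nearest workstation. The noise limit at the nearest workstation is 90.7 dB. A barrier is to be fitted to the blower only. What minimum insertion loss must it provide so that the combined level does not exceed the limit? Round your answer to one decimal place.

The untreated sources together contribute 10^(84.3/10) + 10^(75.6/10) = 3.055e+08, i.e. 84.85 dB.
To meet 90.7 dB overall, the treated blower may contribute at most 10^(90.7/10) − 3.055e+08 = 8.694e+08, i.e. 89.39 dB.
Required insertion loss = 92.1 − 89.39 = 2.71 dB.

2.7 dB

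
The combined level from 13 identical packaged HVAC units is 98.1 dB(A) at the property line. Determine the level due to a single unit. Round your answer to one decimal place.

13 equal contributions raise the level by 10·log₁₀ 13 = 11.139 dB, so each unit alone gives 98.1 − 11.139.

87.0 dB(A)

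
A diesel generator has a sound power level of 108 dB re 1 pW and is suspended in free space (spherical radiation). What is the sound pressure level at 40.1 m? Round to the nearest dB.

65 dB

L_p = L_w − 10·log₁₀(4π·r²) with r = 40.1 m.
4π·r² = 2.021e+04 m², 10·log₁₀ of that is 43.055 dB.
L_p = 108 − 43.055 = 64.95 dB.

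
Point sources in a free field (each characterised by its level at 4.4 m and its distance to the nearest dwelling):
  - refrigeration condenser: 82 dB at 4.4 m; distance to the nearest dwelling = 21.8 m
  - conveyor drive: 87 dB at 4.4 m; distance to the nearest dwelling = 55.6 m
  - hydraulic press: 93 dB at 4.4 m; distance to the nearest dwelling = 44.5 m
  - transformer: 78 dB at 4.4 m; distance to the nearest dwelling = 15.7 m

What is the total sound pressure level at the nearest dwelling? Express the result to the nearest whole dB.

75 dB

First find each source's level at the receiver (point-source: −20·log₁₀(r/r_ref)), then combine on an intensity basis.
refrigeration condenser: 82 − 20·log₁₀(21.8/4.4) = 82 − 13.90 = 68.10 dB.
conveyor drive: 87 − 20·log₁₀(55.6/4.4) = 87 − 22.03 = 64.97 dB.
hydraulic press: 93 − 20·log₁₀(44.5/4.4) = 93 − 20.10 = 72.90 dB.
transformer: 78 − 20·log₁₀(15.7/4.4) = 78 − 11.05 = 66.95 dB.
Σ 10^(L/10) = 3.406e+07 → L_total = 10·log₁₀(3.406e+07) = 75.32 dB.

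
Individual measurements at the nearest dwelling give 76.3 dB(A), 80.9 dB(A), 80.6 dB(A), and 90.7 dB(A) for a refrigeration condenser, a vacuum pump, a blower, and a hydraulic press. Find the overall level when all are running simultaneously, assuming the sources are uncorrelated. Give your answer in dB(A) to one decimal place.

For uncorrelated sources the intensities add, so convert each level to linear form, sum, and take 10·log₁₀ of the total.
Σ 10^(L/10) = 10^(76.3/10) + 10^(80.9/10) + 10^(80.6/10) + 10^(90.7/10) = 1.455e+09.
L_total = 10·log₁₀(1.455e+09) = 91.63 dB(A).

91.6 dB(A)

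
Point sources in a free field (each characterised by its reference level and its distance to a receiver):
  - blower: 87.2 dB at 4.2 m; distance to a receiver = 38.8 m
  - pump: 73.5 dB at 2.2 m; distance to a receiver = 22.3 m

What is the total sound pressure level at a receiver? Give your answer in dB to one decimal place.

68.0 dB

First find each source's level at the receiver (point-source: −20·log₁₀(r/r_ref)), then combine on an intensity basis.
blower: 87.2 − 20·log₁₀(38.8/4.2) = 87.2 − 19.31 = 67.89 dB.
pump: 73.5 − 20·log₁₀(22.3/2.2) = 73.5 − 20.12 = 53.38 dB.
Σ 10^(L/10) = 6.367e+06 → L_total = 10·log₁₀(6.367e+06) = 68.04 dB.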